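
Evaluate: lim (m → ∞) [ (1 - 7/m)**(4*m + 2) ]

Let L be the limit and take ln: ln L = lim (4m + 2)·ln(1 - 7/m) = lim (4m + 2)·(-7/m + O(1/m²)) = -28.
Hence L = e^(-28).

e^(-28)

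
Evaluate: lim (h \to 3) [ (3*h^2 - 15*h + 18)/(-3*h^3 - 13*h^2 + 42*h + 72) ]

At h = 3 both the top and bottom vanish — a removable singularity. Factoring out (h - 3) from each leaves (3*h - 6)/(-3*h^2 - 22*h - 24), which at h = 3 equals -1/39.

-1/39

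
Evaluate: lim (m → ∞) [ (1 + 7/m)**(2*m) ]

e^(14)

The base → 1 and the exponent → ∞: a 1^∞ form.
Take logarithms: (2m)·ln(1 + 7/m). Since ln(1+u) ~ u for small u, this behaves like (2m)·(7/m) → 14.
So the limit is e^(14).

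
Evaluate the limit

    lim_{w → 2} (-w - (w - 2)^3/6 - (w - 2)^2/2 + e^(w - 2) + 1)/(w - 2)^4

1/24

Direct substitution gives 0/0.
Apply L'Hôpital: lim (-w - (w - 2)^2/2 + e^(w - 2) + 1)/(4*(w - 2)^3), still 0/0.
Apply L'Hôpital: lim (-w + e^(w - 2) + 1)/(12*(w - 2)^2), still 0/0.
Apply L'Hôpital: lim (e^(w - 2) - 1)/(24*w - 48), still 0/0.
After 4 applications of L'Hôpital's rule the quotient is (e^(w - 2))/(24); substituting w = 2 gives 1/24.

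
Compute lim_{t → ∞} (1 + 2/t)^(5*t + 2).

Let L be the limit and take ln: ln L = lim (5t + 2)·ln(1 + 2/t) = lim (5t + 2)·(2/t + O(1/t²)) = 10.
Hence L = e^(10).

e^(10)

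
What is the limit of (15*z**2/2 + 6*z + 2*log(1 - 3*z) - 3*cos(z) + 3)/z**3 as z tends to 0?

Substitution gives 0/0 (the numerator vanishes to order 3).
Expand each term to order z^3: the coefficient of z^3 in -3·cos(z) is 0 and in 2·ln(1 - 3z) is -18.
Lower-order terms cancel with the polynomial part, so the numerator is (-18)·z^3 + o(z^3), and the limit is (-18)/(1) = -18.

-18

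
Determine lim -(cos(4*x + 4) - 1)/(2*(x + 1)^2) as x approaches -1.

Direct substitution gives 0/0.
Apply L'Hôpital: lim (-4*sin(4*x + 4))/(-4*x - 4), still 0/0.
After 2 applications of L'Hôpital's rule the quotient is (-16*cos(4*x + 4))/(-4); substituting x = -1 gives 4.

4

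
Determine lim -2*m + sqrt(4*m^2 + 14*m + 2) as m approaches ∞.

7/2

This has the form ∞ − ∞. Multiply and divide by the conjugate √(4*m^2 + 14*m + 2) + 2m.
That gives (14m + 2) / (√(4*m^2 + 14*m + 2) + 2m).
Divide numerator and denominator by m: the limit is 14/(2·2) = 7/2.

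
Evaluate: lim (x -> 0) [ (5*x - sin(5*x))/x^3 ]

Direct substitution gives 0/0.
Apply L'Hôpital: lim (5 - 5*cos(5*x))/(3*x^2), still 0/0.
Apply L'Hôpital: lim (25*sin(5*x))/(6*x), still 0/0.
After 3 applications of L'Hôpital's rule the quotient is (125*cos(5*x))/(6); substituting x = 0 gives 125/6.

125/6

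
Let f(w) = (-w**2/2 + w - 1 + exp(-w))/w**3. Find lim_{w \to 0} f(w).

Direct substitution gives 0/0.
Apply L'Hôpital: lim (-w + 1 - e^(-w))/(3*w^2), still 0/0.
Apply L'Hôpital: lim (-1 + e^(-w))/(6*w), still 0/0.
After 3 applications of L'Hôpital's rule the quotient is (-e^(-w))/(6); substituting w = 0 gives -1/6.

-1/6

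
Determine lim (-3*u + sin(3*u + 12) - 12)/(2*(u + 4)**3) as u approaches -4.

Direct substitution gives 0/0.
Apply L'Hôpital: lim (3*cos(3*u + 12) - 3)/(6*(u + 4)^2), still 0/0.
Apply L'Hôpital: lim (-9*sin(3*u + 12))/(12*u + 48), still 0/0.
After 3 applications of L'Hôpital's rule the quotient is (-27*cos(3*u + 12))/(12); substituting u = -4 gives -9/4.

-9/4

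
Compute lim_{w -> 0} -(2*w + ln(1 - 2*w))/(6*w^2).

Direct substitution gives 0/0.
Apply L'Hôpital: lim (2 - 2/(1 - 2*w))/(-12*w), still 0/0.
After 2 applications of L'Hôpital's rule the quotient is (-4/(1 - 2*w)^2)/(-12); substituting w = 0 gives 1/3.

1/3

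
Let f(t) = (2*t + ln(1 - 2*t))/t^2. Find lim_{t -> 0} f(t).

Direct substitution gives 0/0.
Apply L'Hôpital: lim (2 - 2/(1 - 2*t))/(2*t), still 0/0.
After 2 applications of L'Hôpital's rule the quotient is (-4/(1 - 2*t)^2)/(2); substituting t = 0 gives -2.

-2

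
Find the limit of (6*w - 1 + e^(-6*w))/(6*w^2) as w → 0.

Direct substitution gives 0/0.
Apply L'Hôpital: lim (6 - 6*e^(-6*w))/(12*w), still 0/0.
After 2 applications of L'Hôpital's rule the quotient is (36*e^(-6*w))/(12); substituting w = 0 gives 3.

3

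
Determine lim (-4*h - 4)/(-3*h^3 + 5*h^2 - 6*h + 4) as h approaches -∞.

The denominator has degree 3 and the numerator degree 1. Dividing numerator and denominator by h^3 sends every term to 0 except the leading denominator term, so the limit is 0.

0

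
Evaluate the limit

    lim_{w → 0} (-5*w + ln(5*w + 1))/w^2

Direct substitution gives 0/0.
Apply L'Hôpital: lim (-5 + 5/(5*w + 1))/(2*w), still 0/0.
After 2 applications of L'Hôpital's rule the quotient is (-25/(5*w + 1)^2)/(2); substituting w = 0 gives -25/2.

-25/2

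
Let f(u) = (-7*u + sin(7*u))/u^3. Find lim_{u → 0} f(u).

-343/6

Direct substitution gives 0/0.
Apply L'Hôpital: lim (7*cos(7*u) - 7)/(3*u^2), still 0/0.
Apply L'Hôpital: lim (-49*sin(7*u))/(6*u), still 0/0.
After 3 applications of L'Hôpital's rule the quotient is (-343*cos(7*u))/(6); substituting u = 0 gives -343/6.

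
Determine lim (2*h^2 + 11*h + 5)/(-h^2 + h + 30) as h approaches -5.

-9/11

Direct substitution gives 0/0, so factor. Both numerator and denominator have (h + 5) as a factor.
After cancelling, the expression reduces to (2*h + 1)/(6 - h).
Substituting h = -5 gives -9/11.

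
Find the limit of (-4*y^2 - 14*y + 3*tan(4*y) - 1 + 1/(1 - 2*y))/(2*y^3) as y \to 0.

Substitution gives 0/0 (the numerator vanishes to order 3).
Expand each term to order y^3: the coefficient of y^3 in 3·tan(4y) is 64 and in 1/(1 - 2y) is 8.
Lower-order terms cancel with the polynomial part, so the numerator is (72)·y^3 + o(y^3), and the limit is (72)/(2) = 36.

36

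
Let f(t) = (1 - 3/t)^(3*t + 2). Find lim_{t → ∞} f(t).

Let L be the limit and take ln: ln L = lim (3t + 2)·ln(1 - 3/t) = lim (3t + 2)·(-3/t + O(1/t²)) = -9.
Hence L = e^(-9).

e^(-9)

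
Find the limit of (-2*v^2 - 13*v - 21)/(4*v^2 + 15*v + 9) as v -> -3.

At v = -3 both the top and bottom vanish — a removable singularity. Factoring out (v + 3) from each leaves (-2*v - 7)/(4*v + 3), which at v = -3 equals 1/9.

1/9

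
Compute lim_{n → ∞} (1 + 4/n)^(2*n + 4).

e^(8)

Write it as [(1 + 4/n)^n]^(2) · (1 + 4/n)^(4). The bracketed term tends to e^(4) and the second factor to 1, so the limit is e^(8).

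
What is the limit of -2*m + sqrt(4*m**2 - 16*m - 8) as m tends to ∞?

An ∞ − ∞ form. Rationalising with the conjugate, the difference becomes (-16m - 8) / (√(4*m^2 - 16*m - 8) + 2m).
For large m the denominator behaves like 2·2m, so the quotient tends to -16/4 = -4.

-4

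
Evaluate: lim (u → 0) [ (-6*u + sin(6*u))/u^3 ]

-36

Direct substitution gives 0/0.
Apply L'Hôpital: lim (6*cos(6*u) - 6)/(3*u^2), still 0/0.
Apply L'Hôpital: lim (-36*sin(6*u))/(6*u), still 0/0.
After 3 applications of L'Hôpital's rule the quotient is (-216*cos(6*u))/(6); substituting u = 0 gives -36.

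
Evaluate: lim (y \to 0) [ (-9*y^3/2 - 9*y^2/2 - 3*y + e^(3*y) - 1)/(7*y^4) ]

Direct substitution gives 0/0.
Apply L'Hôpital: lim (-27*y^2/2 - 9*y + 3*e^(3*y) - 3)/(28*y^3), still 0/0.
Apply L'Hôpital: lim (-27*y + 9*e^(3*y) - 9)/(84*y^2), still 0/0.
Apply L'Hôpital: lim (27*e^(3*y) - 27)/(168*y), still 0/0.
After 4 applications of L'Hôpital's rule the quotient is (81*e^(3*y))/(168); substituting y = 0 gives 27/56.

27/56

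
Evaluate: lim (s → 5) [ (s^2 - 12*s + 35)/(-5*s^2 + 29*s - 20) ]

2/21

Since s = 5 makes numerator and denominator zero, (s - 5) divides both.
Cancelling it gives (s - 7)/(4 - 5*s); now plug in s = 5 to get 2/21.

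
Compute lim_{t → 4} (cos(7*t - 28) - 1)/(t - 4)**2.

-49/2

Direct substitution gives 0/0.
Apply L'Hôpital: lim (-7*sin(7*t - 28))/(2*t - 8), still 0/0.
After 2 applications of L'Hôpital's rule the quotient is (-49*cos(7*t - 28))/(2); substituting t = 4 gives -49/2.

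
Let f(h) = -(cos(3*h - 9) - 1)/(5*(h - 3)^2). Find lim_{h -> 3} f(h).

9/10

Direct substitution gives 0/0.
Apply L'Hôpital: lim (-3*sin(3*h - 9))/(30 - 10*h), still 0/0.
After 2 applications of L'Hôpital's rule the quotient is (-9*cos(3*h - 9))/(-10); substituting h = 3 gives 9/10.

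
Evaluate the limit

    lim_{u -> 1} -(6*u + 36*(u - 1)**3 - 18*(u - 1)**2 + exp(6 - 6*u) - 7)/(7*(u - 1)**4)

-54/7

Direct substitution gives 0/0.
Apply L'Hôpital: lim (-36*u + 108*(u - 1)^2 - 6*e^(6 - 6*u) + 42)/(-28*(u - 1)^3), still 0/0.
Apply L'Hôpital: lim (216*u + 36*e^(6 - 6*u) - 252)/(-84*(u - 1)^2), still 0/0.
Apply L'Hôpital: lim (216 - 216*e^(6 - 6*u))/(168 - 168*u), still 0/0.
After 4 applications of L'Hôpital's rule the quotient is (1296*e^(6 - 6*u))/(-168); substituting u = 1 gives -54/7.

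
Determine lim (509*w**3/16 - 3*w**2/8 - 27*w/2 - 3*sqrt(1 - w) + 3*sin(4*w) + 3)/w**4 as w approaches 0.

15/128

Substitution gives 0/0; apply L'Hôpital's rule 4 times.
After differentiating numerator and denominator 4 times the quotient is (768*sin(4*w) + 45/(16*(1 - w)^(7/2)))/(24); at w = 0 this is 15/128.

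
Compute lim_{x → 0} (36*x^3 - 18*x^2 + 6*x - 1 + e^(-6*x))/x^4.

Direct substitution gives 0/0.
Apply L'Hôpital: lim (108*x^2 - 36*x + 6 - 6*e^(-6*x))/(4*x^3), still 0/0.
Apply L'Hôpital: lim (216*x - 36 + 36*e^(-6*x))/(12*x^2), still 0/0.
Apply L'Hôpital: lim (216 - 216*e^(-6*x))/(24*x), still 0/0.
After 4 applications of L'Hôpital's rule the quotient is (1296*e^(-6*x))/(24); substituting x = 0 gives 54.

54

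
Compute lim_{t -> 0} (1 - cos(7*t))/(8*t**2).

Substitution gives 0/0.
Use (1 − cos u)/u² → 1/2 with u = 7t: the limit is 7²/(2·8) = 49/16.

49/16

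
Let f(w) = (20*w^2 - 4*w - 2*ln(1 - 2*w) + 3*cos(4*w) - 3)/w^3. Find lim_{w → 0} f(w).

Substitution gives 0/0; apply L'Hôpital's rule 3 times.
After differentiating numerator and denominator 3 times the quotient is (192*sin(4*w) - 32/(2*w - 1)^3)/(6); at w = 0 this is 16/3.

16/3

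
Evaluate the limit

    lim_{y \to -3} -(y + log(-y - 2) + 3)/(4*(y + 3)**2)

Direct substitution gives 0/0.
Apply L'Hôpital: lim (1 - 1/(-y - 2))/(-8*y - 24), still 0/0.
After 2 applications of L'Hôpital's rule the quotient is (-1/(-y - 2)^2)/(-8); substituting y = -3 gives 1/8.

1/8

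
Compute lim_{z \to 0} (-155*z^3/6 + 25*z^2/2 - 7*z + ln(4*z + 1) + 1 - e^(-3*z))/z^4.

Substitution gives 0/0 (the numerator vanishes to order 4).
Expand each term to order z^4: the coefficient of z^4 in −e^(-3z) is -27/8 and in ln(1 + 4z) is -64.
Lower-order terms cancel with the polynomial part, so the numerator is (-539/8)·z^4 + o(z^4), and the limit is (-539/8)/(1) = -539/8.

-539/8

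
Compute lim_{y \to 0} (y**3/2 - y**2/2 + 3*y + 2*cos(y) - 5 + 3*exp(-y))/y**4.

5/24

Substitution gives 0/0; apply L'Hôpital's rule 4 times.
After differentiating numerator and denominator 4 times the quotient is (2*cos(y) + 3*e^(-y))/(24); at y = 0 this is 5/24.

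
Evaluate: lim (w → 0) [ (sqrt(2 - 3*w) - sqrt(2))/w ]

Substitution gives 0/0. Multiply numerator and denominator by the conjugate √(2 - 3w) + √2.
The numerator becomes (2 - 3w) − 2 = -3w, so the expression simplifies to -3/(√(2 - 3w) + √2).
Letting w → 0 gives -3/(2√2) = -3*√(2)/4.

-3*√(2)/4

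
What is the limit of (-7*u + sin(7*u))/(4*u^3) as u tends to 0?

Direct substitution gives 0/0.
Apply L'Hôpital: lim (7*cos(7*u) - 7)/(12*u^2), still 0/0.
Apply L'Hôpital: lim (-49*sin(7*u))/(24*u), still 0/0.
After 3 applications of L'Hôpital's rule the quotient is (-343*cos(7*u))/(24); substituting u = 0 gives -343/24.

-343/24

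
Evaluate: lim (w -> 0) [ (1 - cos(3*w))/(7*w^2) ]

Substitution gives 0/0.
Use (1 − cos u)/u² → 1/2 with u = 3w: the limit is 3²/(2·7) = 9/14.

9/14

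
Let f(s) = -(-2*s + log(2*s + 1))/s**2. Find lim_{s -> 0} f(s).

2

Direct substitution gives 0/0.
Apply L'Hôpital: lim (-2 + 2/(2*s + 1))/(-2*s), still 0/0.
After 2 applications of L'Hôpital's rule the quotient is (-4/(2*s + 1)^2)/(-2); substituting s = 0 gives 2.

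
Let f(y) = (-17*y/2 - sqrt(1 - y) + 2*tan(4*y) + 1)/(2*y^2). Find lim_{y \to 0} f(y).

1/16

Substitution gives 0/0; apply L'Hôpital's rule 2 times.
After differentiating numerator and denominator 2 times the quotient is (64*tan(4*y)/cos(4*y)^2 + 1/(4*(1 - y)^(3/2)))/(4); at y = 0 this is 1/16.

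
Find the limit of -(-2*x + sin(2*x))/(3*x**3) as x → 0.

4/9

Direct substitution gives 0/0.
Apply L'Hôpital: lim (2*cos(2*x) - 2)/(-9*x^2), still 0/0.
Apply L'Hôpital: lim (-4*sin(2*x))/(-18*x), still 0/0.
After 3 applications of L'Hôpital's rule the quotient is (-8*cos(2*x))/(-18); substituting x = 0 gives 4/9.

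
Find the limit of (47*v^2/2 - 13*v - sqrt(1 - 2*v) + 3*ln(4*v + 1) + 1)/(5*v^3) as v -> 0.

129/10

Substitution gives 0/0; apply L'Hôpital's rule 3 times.
After differentiating numerator and denominator 3 times the quotient is (384/(4*v + 1)^3 + 3/(1 - 2*v)^(5/2))/(30); at v = 0 this is 129/10.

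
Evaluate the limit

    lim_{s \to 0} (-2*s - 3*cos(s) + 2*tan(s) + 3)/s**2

3/2

Substitution gives 0/0 (the numerator vanishes to order 2).
Expand each term to order s^2: the coefficient of s^2 in -3·cos(s) is 3/2 and in 2·tan(s) is 0.
Lower-order terms cancel with the polynomial part, so the numerator is (3/2)·s^2 + o(s^2), and the limit is (3/2)/(1) = 3/2.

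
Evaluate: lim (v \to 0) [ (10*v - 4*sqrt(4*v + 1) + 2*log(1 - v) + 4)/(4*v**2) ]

7/4

Substitution gives 0/0; apply L'Hôpital's rule 2 times.
After differentiating numerator and denominator 2 times the quotient is (16/(4*v + 1)^(3/2) - 2/(v - 1)^2)/(8); at v = 0 this is 7/4.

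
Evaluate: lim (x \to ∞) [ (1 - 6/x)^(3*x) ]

e^(-18)

Write it as [(1 - 6/x)^x]^(3) · (1 - 6/x)^(0). The bracketed term tends to e^(-6) and the second factor to 1, so the limit is e^(-18).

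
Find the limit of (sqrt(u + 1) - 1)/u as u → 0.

Substitution gives 0/0. Multiply numerator and denominator by the conjugate √(1 + u) + √1.
The numerator becomes (1 + u) − 1 = u, so the expression simplifies to 1/(√(1 + u) + √1).
Letting u → 0 gives 1/(2√1) = 1/2.

1/2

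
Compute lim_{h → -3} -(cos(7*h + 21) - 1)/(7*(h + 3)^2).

Direct substitution gives 0/0.
Apply L'Hôpital: lim (-7*sin(7*h + 21))/(-14*h - 42), still 0/0.
After 2 applications of L'Hôpital's rule the quotient is (-49*cos(7*h + 21))/(-14); substituting h = -3 gives 7/2.

7/2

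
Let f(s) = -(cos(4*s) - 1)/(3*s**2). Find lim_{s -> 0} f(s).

8/3

Direct substitution gives 0/0.
Apply L'Hôpital: lim (-4*sin(4*s))/(-6*s), still 0/0.
After 2 applications of L'Hôpital's rule the quotient is (-16*cos(4*s))/(-6); substituting s = 0 gives 8/3.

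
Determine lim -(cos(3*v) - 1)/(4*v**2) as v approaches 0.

9/8

Direct substitution gives 0/0.
Apply L'Hôpital: lim (-3*sin(3*v))/(-8*v), still 0/0.
After 2 applications of L'Hôpital's rule the quotient is (-9*cos(3*v))/(-8); substituting v = 0 gives 9/8.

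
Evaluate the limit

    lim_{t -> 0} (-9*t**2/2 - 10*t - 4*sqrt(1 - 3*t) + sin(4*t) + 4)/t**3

Substitution gives 0/0 (the numerator vanishes to order 3).
Expand each term to order t^3: the coefficient of t^3 in sin(4t) is -32/3 and in -4·√(1 - 3t) is 27/4.
Lower-order terms cancel with the polynomial part, so the numerator is (-47/12)·t^3 + o(t^3), and the limit is (-47/12)/(1) = -47/12.

-47/12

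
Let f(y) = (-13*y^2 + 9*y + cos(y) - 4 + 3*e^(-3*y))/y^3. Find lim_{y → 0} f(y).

Substitution gives 0/0; apply L'Hôpital's rule 3 times.
After differentiating numerator and denominator 3 times the quotient is (sin(y) - 81*e^(-3*y))/(6); at y = 0 this is -27/2.

-27/2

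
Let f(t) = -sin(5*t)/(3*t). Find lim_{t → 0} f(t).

Substitution gives 0/0.
Write it as (5/(-3))·sin(5t)/(5t); since sin(u)/u → 1, the limit is -5/3.

-5/3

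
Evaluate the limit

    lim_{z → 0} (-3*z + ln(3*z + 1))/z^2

Direct substitution gives 0/0.
Apply L'Hôpital: lim (-3 + 3/(3*z + 1))/(2*z), still 0/0.
After 2 applications of L'Hôpital's rule the quotient is (-9/(3*z + 1)^2)/(2); substituting z = 0 gives -9/2.

-9/2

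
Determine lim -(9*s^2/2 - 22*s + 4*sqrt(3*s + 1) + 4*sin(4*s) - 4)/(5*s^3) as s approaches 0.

431/60

Substitution gives 0/0 (the numerator vanishes to order 3).
Expand each term to order s^3: the coefficient of s^3 in 4·√(1 + 3s) is 27/4 and in 4·sin(4s) is -128/3.
Lower-order terms cancel with the polynomial part, so the numerator is (-431/12)·s^3 + o(s^3), and the limit is (-431/12)/(-5) = 431/60.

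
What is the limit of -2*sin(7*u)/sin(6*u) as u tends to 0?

-7/3

Substitution gives 0/0.
Divide numerator and denominator by u: sin(7u)/u → 7 and sin(6u)/u → 6, so the limit is -2·7/6 = -7/3.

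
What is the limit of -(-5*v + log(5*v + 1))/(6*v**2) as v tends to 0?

Direct substitution gives 0/0.
Apply L'Hôpital: lim (-5 + 5/(5*v + 1))/(-12*v), still 0/0.
After 2 applications of L'Hôpital's rule the quotient is (-25/(5*v + 1)^2)/(-12); substituting v = 0 gives 25/12.

25/12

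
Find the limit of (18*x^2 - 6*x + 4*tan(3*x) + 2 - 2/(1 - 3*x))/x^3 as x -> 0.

-18

Substitution gives 0/0 (the numerator vanishes to order 3).
Expand each term to order x^3: the coefficient of x^3 in -2·1/(1 - 3x) is -54 and in 4·tan(3x) is 36.
Lower-order terms cancel with the polynomial part, so the numerator is (-18)·x^3 + o(x^3), and the limit is (-18)/(1) = -18.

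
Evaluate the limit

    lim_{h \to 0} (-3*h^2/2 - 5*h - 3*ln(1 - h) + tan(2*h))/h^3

Substitution gives 0/0; apply L'Hôpital's rule 3 times.
After differentiating numerator and denominator 3 times the quotient is (2*(8*(h - 1)^3*(3*tan(2*h)^2 + 1)/cos(2*h)^2 - 3)/(h - 1)^3)/(6); at h = 0 this is 11/3.

11/3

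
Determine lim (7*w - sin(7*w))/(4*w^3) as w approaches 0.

Direct substitution gives 0/0.
Apply L'Hôpital: lim (7 - 7*cos(7*w))/(12*w^2), still 0/0.
Apply L'Hôpital: lim (49*sin(7*w))/(24*w), still 0/0.
After 3 applications of L'Hôpital's rule the quotient is (343*cos(7*w))/(24); substituting w = 0 gives 343/24.

343/24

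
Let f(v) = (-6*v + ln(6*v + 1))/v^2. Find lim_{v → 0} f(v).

Direct substitution gives 0/0.
Apply L'Hôpital: lim (-6 + 6/(6*v + 1))/(2*v), still 0/0.
After 2 applications of L'Hôpital's rule the quotient is (-36/(6*v + 1)^2)/(2); substituting v = 0 gives -18.

-18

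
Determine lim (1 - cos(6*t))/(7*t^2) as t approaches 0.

Substitution gives 0/0.
Use (1 − cos u)/u² → 1/2 with u = 6t: the limit is 6²/(2·7) = 18/7.

18/7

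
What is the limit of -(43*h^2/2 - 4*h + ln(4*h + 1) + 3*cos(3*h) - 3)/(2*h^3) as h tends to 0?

Substitution gives 0/0; apply L'Hôpital's rule 3 times.
After differentiating numerator and denominator 3 times the quotient is (81*sin(3*h) + 128/(4*h + 1)^3)/(-12); at h = 0 this is -32/3.

-32/3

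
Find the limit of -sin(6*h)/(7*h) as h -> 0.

Substitution gives 0/0.
Write it as (6/(-7))·sin(6h)/(6h); since sin(u)/u → 1, the limit is -6/7.

-6/7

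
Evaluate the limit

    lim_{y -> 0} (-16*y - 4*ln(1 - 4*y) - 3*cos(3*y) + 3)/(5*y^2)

91/10

Substitution gives 0/0 (the numerator vanishes to order 2).
Expand each term to order y^2: the coefficient of y^2 in -3·cos(3y) is 27/2 and in -4·ln(1 - 4y) is 32.
Lower-order terms cancel with the polynomial part, so the numerator is (91/2)·y^2 + o(y^2), and the limit is (91/2)/(5) = 91/10.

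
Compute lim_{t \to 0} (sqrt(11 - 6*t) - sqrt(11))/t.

Substitution gives 0/0. Multiply numerator and denominator by the conjugate √(11 - 6t) + √11.
The numerator becomes (11 - 6t) − 11 = -6t, so the expression simplifies to -6/(√(11 - 6t) + √11).
Letting t → 0 gives -6/(2√11) = -3*√(11)/11.

-3*√(11)/11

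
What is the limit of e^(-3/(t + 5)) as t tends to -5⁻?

As t → -5⁻, -3/(t + 5) → +∞, so e^(-3/(t + 5)) → ∞.

∞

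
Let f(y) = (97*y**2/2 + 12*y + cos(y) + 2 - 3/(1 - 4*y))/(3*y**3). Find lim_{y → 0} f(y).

-64

Substitution gives 0/0; apply L'Hôpital's rule 3 times.
After differentiating numerator and denominator 3 times the quotient is (sin(y) - 1152/(4*y - 1)^4)/(18); at y = 0 this is -64.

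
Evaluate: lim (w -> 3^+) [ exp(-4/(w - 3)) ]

0

As w → 3⁺, -4/(w - 3) → −∞, so e^(-4/(w - 3)) → 0.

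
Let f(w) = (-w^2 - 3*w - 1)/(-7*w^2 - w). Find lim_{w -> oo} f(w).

Numerator and denominator both have degree 2.
Dividing every term by w^2, all lower-order terms vanish and the limit is the ratio of leading coefficients, -1/(-7) = 1/7.

1/7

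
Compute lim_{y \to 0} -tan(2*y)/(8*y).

Substitution gives 0/0.
Since tan(u)/u → 1 as u → 0, tan(2y)/(2y) → 1 and the limit is 2/(-8) = -1/4.

-1/4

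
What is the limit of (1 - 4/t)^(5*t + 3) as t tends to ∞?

e^(-20)

Let L be the limit and take ln: ln L = lim (5t + 3)·ln(1 - 4/t) = lim (5t + 3)·(-4/t + O(1/t²)) = -20.
Hence L = e^(-20).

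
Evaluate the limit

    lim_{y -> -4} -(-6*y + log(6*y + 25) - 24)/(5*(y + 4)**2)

18/5

Direct substitution gives 0/0.
Apply L'Hôpital: lim (-6 + 6/(6*y + 25))/(-10*y - 40), still 0/0.
After 2 applications of L'Hôpital's rule the quotient is (-36/(6*y + 25)^2)/(-10); substituting y = -4 gives 18/5.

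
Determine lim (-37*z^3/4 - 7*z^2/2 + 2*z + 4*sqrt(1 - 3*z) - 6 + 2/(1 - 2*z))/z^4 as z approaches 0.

619/32

Substitution gives 0/0 (the numerator vanishes to order 4).
Expand each term to order z^4: the coefficient of z^4 in 4·√(1 - 3z) is -405/32 and in 2·1/(1 - 2z) is 32.
Lower-order terms cancel with the polynomial part, so the numerator is (619/32)·z^4 + o(z^4), and the limit is (619/32)/(1) = 619/32.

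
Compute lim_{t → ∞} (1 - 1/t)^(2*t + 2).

The base → 1 and the exponent → ∞: a 1^∞ form.
Take logarithms: (2t + 2)·ln(1 - 1/t). Since ln(1+u) ~ u for small u, this behaves like (2t)·(-1/t) → -2.
So the limit is e^(-2).

e^(-2)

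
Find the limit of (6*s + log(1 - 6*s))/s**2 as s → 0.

Direct substitution gives 0/0.
Apply L'Hôpital: lim (6 - 6/(1 - 6*s))/(2*s), still 0/0.
After 2 applications of L'Hôpital's rule the quotient is (-36/(1 - 6*s)^2)/(2); substituting s = 0 gives -18.

-18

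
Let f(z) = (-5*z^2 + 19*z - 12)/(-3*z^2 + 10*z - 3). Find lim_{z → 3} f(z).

11/8

At z = 3 both the top and bottom vanish — a removable singularity. Factoring out (z - 3) from each leaves (4 - 5*z)/(1 - 3*z), which at z = 3 equals 11/8.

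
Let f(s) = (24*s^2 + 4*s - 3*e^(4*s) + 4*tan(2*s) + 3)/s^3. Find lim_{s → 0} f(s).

Substitution gives 0/0 (the numerator vanishes to order 3).
Expand each term to order s^3: the coefficient of s^3 in -3·e^(4s) is -32 and in 4·tan(2s) is 32/3.
Lower-order terms cancel with the polynomial part, so the numerator is (-64/3)·s^3 + o(s^3), and the limit is (-64/3)/(1) = -64/3.

-64/3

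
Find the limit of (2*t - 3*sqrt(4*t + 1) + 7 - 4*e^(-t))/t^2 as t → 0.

Substitution gives 0/0 (the numerator vanishes to order 2).
Expand each term to order t^2: the coefficient of t^2 in -3·√(1 + 4t) is 6 and in -4·e^(-t) is -2.
Lower-order terms cancel with the polynomial part, so the numerator is (4)·t^2 + o(t^2), and the limit is (4)/(1) = 4.

4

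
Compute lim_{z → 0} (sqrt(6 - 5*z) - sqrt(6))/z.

Substitution gives 0/0. Multiply numerator and denominator by the conjugate √(6 - 5z) + √6.
The numerator becomes (6 - 5z) − 6 = -5z, so the expression simplifies to -5/(√(6 - 5z) + √6).
Letting z → 0 gives -5/(2√6) = -5*√(6)/12.

-5*√(6)/12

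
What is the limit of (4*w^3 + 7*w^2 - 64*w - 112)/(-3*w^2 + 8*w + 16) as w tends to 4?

Since w = 4 makes numerator and denominator zero, (w - 4) divides both.
Cancelling it gives (4*w^2 + 23*w + 28)/(-3*w - 4); now plug in w = 4 to get -23/2.

-23/2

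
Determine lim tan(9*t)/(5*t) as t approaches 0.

9/5

Substitution gives 0/0.
Since tan(u)/u → 1 as u → 0, tan(9t)/(9t) → 1 and the limit is 9/5.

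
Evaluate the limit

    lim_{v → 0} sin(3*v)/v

Substitution gives 0/0.
Write it as (3)·sin(3v)/(3v); since sin(u)/u → 1, the limit is 3.

3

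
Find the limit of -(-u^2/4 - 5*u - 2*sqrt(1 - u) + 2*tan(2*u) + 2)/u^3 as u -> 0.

Substitution gives 0/0; apply L'Hôpital's rule 3 times.
After differentiating numerator and denominator 3 times the quotient is (96*tan(2*u)^2/cos(2*u)^2 + 32/cos(2*u)^2 + 3/(4*(1 - u)^(5/2)))/(-6); at u = 0 this is -131/24.

-131/24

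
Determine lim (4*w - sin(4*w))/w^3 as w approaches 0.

Direct substitution gives 0/0.
Apply L'Hôpital: lim (4 - 4*cos(4*w))/(3*w^2), still 0/0.
Apply L'Hôpital: lim (16*sin(4*w))/(6*w), still 0/0.
After 3 applications of L'Hôpital's rule the quotient is (64*cos(4*w))/(6); substituting w = 0 gives 32/3.

32/3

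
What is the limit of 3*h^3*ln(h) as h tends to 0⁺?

0

This is a 0·(−∞) form. Rewrite as 3·ln(h) / h^(−3) and apply L'Hôpital:
the derivative quotient is 3·(1/h) / (−3·h^(−4)) = (-3/3)·h^3 → 0.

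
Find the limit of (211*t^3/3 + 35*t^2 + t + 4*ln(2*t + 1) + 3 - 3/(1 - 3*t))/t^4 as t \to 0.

Substitution gives 0/0 (the numerator vanishes to order 4).
Expand each term to order t^4: the coefficient of t^4 in 4·ln(1 + 2t) is -16 and in -3·1/(1 - 3t) is -243.
Lower-order terms cancel with the polynomial part, so the numerator is (-259)·t^4 + o(t^4), and the limit is (-259)/(1) = -259.

-259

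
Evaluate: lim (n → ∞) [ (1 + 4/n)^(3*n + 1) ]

e^(12)

The base → 1 and the exponent → ∞: a 1^∞ form.
Take logarithms: (3n + 1)·ln(1 + 4/n). Since ln(1+u) ~ u for small u, this behaves like (3n)·(4/n) → 12.
So the limit is e^(12).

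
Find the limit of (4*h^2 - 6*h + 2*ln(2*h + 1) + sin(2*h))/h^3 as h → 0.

4

Substitution gives 0/0; apply L'Hôpital's rule 3 times.
After differentiating numerator and denominator 3 times the quotient is (-8*cos(2*h) + 32/(2*h + 1)^3)/(6); at h = 0 this is 4.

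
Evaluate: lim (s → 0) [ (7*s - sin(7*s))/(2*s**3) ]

343/12

Direct substitution gives 0/0.
Apply L'Hôpital: lim (7 - 7*cos(7*s))/(6*s^2), still 0/0.
Apply L'Hôpital: lim (49*sin(7*s))/(12*s), still 0/0.
After 3 applications of L'Hôpital's rule the quotient is (343*cos(7*s))/(12); substituting s = 0 gives 343/12.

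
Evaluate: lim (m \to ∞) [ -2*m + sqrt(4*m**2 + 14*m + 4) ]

7/2

This has the form ∞ − ∞. Multiply and divide by the conjugate √(4*m^2 + 14*m + 4) + 2m.
That gives (14m + 4) / (√(4*m^2 + 14*m + 4) + 2m).
Divide numerator and denominator by m: the limit is 14/(2·2) = 7/2.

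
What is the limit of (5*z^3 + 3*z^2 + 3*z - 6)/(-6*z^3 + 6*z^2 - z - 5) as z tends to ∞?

Numerator and denominator both have degree 3.
Dividing every term by z^3, all lower-order terms vanish and the limit is the ratio of leading coefficients, 5/(-6) = -5/6.

-5/6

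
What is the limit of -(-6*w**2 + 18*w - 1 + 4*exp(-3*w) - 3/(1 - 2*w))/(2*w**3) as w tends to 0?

Substitution gives 0/0; apply L'Hôpital's rule 3 times.
After differentiating numerator and denominator 3 times the quotient is (-108*e^(-3*w) - 144/(2*w - 1)^4)/(-12); at w = 0 this is 21.

21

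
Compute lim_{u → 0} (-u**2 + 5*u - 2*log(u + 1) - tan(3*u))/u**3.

Substitution gives 0/0; apply L'Hôpital's rule 3 times.
After differentiating numerator and denominator 3 times the quotient is (2*(108*(u + 1)^3*(cos(6*u) - 2)/(cos(6*u) + 1)^2 - 2)/(u + 1)^3)/(6); at u = 0 this is -29/3.

-29/3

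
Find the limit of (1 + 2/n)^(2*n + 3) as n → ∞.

Write it as [(1 + 2/n)^n]^(2) · (1 + 2/n)^(3). The bracketed term tends to e^(2) and the second factor to 1, so the limit is e^(4).

e^(4)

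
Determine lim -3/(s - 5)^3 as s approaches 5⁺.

-∞

As s → 5⁺, (s - 5) → 0⁺, so (s - 5)^3 → 0⁺ and -3/(s - 5)^3 → -∞.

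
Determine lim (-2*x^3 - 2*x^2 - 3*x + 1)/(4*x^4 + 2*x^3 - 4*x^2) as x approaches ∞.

0

The denominator has degree 4 and the numerator degree 3. Dividing numerator and denominator by x^4 sends every term to 0 except the leading denominator term, so the limit is 0.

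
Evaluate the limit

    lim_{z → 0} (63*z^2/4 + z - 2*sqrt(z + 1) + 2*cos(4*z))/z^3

-1/8

Substitution gives 0/0; apply L'Hôpital's rule 3 times.
After differentiating numerator and denominator 3 times the quotient is (128*sin(4*z) - 3/(4*(z + 1)^(5/2)))/(6); at z = 0 this is -1/8.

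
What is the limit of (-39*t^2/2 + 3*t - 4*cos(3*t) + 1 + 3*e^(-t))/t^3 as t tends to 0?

-1/2

Substitution gives 0/0 (the numerator vanishes to order 3).
Expand each term to order t^3: the coefficient of t^3 in -4·cos(3t) is 0 and in 3·e^(-t) is -1/2.
Lower-order terms cancel with the polynomial part, so the numerator is (-1/2)·t^3 + o(t^3), and the limit is (-1/2)/(1) = -1/2.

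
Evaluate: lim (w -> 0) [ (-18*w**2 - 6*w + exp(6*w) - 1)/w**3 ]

36

Direct substitution gives 0/0.
Apply L'Hôpital: lim (-36*w + 6*e^(6*w) - 6)/(3*w^2), still 0/0.
Apply L'Hôpital: lim (36*e^(6*w) - 36)/(6*w), still 0/0.
After 3 applications of L'Hôpital's rule the quotient is (216*e^(6*w))/(6); substituting w = 0 gives 36.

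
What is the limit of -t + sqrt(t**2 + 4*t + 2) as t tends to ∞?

2

This has the form ∞ − ∞. Multiply and divide by the conjugate √(t^2 + 4*t + 2) + t.
That gives (4t + 2) / (√(t^2 + 4*t + 2) + t).
Divide numerator and denominator by t: the limit is 4/(2·1) = 2.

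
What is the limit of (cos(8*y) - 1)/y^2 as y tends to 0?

Direct substitution gives 0/0.
Apply L'Hôpital: lim (-8*sin(8*y))/(2*y), still 0/0.
After 2 applications of L'Hôpital's rule the quotient is (-64*cos(8*y))/(2); substituting y = 0 gives -32.

-32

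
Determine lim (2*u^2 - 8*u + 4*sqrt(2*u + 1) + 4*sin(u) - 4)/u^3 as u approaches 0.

Substitution gives 0/0 (the numerator vanishes to order 3).
Expand each term to order u^3: the coefficient of u^3 in 4·sin(u) is -2/3 and in 4·√(1 + 2u) is 2.
Lower-order terms cancel with the polynomial part, so the numerator is (4/3)·u^3 + o(u^3), and the limit is (4/3)/(1) = 4/3.

4/3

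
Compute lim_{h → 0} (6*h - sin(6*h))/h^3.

Direct substitution gives 0/0.
Apply L'Hôpital: lim (6 - 6*cos(6*h))/(3*h^2), still 0/0.
Apply L'Hôpital: lim (36*sin(6*h))/(6*h), still 0/0.
After 3 applications of L'Hôpital's rule the quotient is (216*cos(6*h))/(6); substituting h = 0 gives 36.

36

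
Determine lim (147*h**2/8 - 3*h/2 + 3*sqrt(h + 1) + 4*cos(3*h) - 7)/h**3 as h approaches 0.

3/16

Substitution gives 0/0 (the numerator vanishes to order 3).
Expand each term to order h^3: the coefficient of h^3 in 3·√(1 + h) is 3/16 and in 4·cos(3h) is 0.
Lower-order terms cancel with the polynomial part, so the numerator is (3/16)·h^3 + o(h^3), and the limit is (3/16)/(1) = 3/16.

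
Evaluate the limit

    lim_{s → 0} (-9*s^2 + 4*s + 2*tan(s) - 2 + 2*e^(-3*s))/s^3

-25/3

Substitution gives 0/0; apply L'Hôpital's rule 3 times.
After differentiating numerator and denominator 3 times the quotient is (12*tan(s)^2/cos(s)^2 + 4/cos(s)^2 - 54*e^(-3*s))/(6); at s = 0 this is -25/3.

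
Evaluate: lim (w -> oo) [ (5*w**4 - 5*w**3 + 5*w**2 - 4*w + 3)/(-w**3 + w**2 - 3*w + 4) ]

The numerator has higher degree (4 > 3); the quotient behaves like (5/(-1))·w^1 for large |w|.
As w → +∞ this diverges to -∞.

-∞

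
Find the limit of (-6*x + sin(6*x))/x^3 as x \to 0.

Direct substitution gives 0/0.
Apply L'Hôpital: lim (6*cos(6*x) - 6)/(3*x^2), still 0/0.
Apply L'Hôpital: lim (-36*sin(6*x))/(6*x), still 0/0.
After 3 applications of L'Hôpital's rule the quotient is (-216*cos(6*x))/(6); substituting x = 0 gives -36.

-36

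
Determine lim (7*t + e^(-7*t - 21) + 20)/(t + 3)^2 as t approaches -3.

Direct substitution gives 0/0.
Apply L'Hôpital: lim (7 - 7*e^(-7*t - 21))/(2*t + 6), still 0/0.
After 2 applications of L'Hôpital's rule the quotient is (49*e^(-7*t - 21))/(2); substituting t = -3 gives 49/2.

49/2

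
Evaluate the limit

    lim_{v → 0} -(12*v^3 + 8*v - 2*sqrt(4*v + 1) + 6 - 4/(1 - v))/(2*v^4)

-8

Substitution gives 0/0 (the numerator vanishes to order 4).
Expand each term to order v^4: the coefficient of v^4 in -2·√(1 + 4v) is 20 and in -4·1/(1 - v) is -4.
Lower-order terms cancel with the polynomial part, so the numerator is (16)·v^4 + o(v^4), and the limit is (16)/(-2) = -8.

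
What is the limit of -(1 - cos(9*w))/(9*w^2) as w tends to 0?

-9/2

Substitution gives 0/0.
Use (1 − cos u)/u² → 1/2 with u = 9w: the limit is 9²/(2·(-9)) = -9/2.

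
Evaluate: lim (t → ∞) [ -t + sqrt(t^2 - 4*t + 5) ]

-2

This has the form ∞ − ∞. Multiply and divide by the conjugate √(t^2 - 4*t + 5) + t.
That gives (-4t + 5) / (√(t^2 - 4*t + 5) + t).
Divide numerator and denominator by t: the limit is -4/(2·1) = -2.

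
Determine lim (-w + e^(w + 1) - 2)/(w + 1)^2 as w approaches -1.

Direct substitution gives 0/0.
Apply L'Hôpital: lim (e^(w + 1) - 1)/(2*w + 2), still 0/0.
After 2 applications of L'Hôpital's rule the quotient is (e^(w + 1))/(2); substituting w = -1 gives 1/2.

1/2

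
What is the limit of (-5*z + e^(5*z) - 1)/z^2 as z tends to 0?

Direct substitution gives 0/0.
Apply L'Hôpital: lim (5*e^(5*z) - 5)/(2*z), still 0/0.
After 2 applications of L'Hôpital's rule the quotient is (25*e^(5*z))/(2); substituting z = 0 gives 25/2.

25/2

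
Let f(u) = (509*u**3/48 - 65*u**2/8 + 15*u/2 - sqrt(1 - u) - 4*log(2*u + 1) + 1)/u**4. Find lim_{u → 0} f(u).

2053/128

Substitution gives 0/0; apply L'Hôpital's rule 4 times.
After differentiating numerator and denominator 4 times the quotient is (384/(2*u + 1)^4 + 15/(16*(1 - u)^(7/2)))/(24); at u = 0 this is 2053/128.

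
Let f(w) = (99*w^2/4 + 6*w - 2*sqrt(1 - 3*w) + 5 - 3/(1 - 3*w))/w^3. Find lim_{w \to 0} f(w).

-621/8

Substitution gives 0/0 (the numerator vanishes to order 3).
Expand each term to order w^3: the coefficient of w^3 in -3·1/(1 - 3w) is -81 and in -2·√(1 - 3w) is 27/8.
Lower-order terms cancel with the polynomial part, so the numerator is (-621/8)·w^3 + o(w^3), and the limit is (-621/8)/(1) = -621/8.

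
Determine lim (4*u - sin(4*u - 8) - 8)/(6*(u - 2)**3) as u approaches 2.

Direct substitution gives 0/0.
Apply L'Hôpital: lim (4 - 4*cos(4*u - 8))/(18*(u - 2)^2), still 0/0.
Apply L'Hôpital: lim (16*sin(4*u - 8))/(36*u - 72), still 0/0.
After 3 applications of L'Hôpital's rule the quotient is (64*cos(4*u - 8))/(36); substituting u = 2 gives 16/9.

16/9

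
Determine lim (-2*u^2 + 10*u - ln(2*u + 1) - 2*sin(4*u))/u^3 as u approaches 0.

Substitution gives 0/0 (the numerator vanishes to order 3).
Expand each term to order u^3: the coefficient of u^3 in -2·sin(4u) is 64/3 and in −ln(1 + 2u) is -8/3.
Lower-order terms cancel with the polynomial part, so the numerator is (56/3)·u^3 + o(u^3), and the limit is (56/3)/(1) = 56/3.

56/3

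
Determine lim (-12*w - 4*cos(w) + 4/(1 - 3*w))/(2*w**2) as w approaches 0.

Substitution gives 0/0; apply L'Hôpital's rule 2 times.
After differentiating numerator and denominator 2 times the quotient is (4*cos(w) - 72/(3*w - 1)^3)/(4); at w = 0 this is 19.

19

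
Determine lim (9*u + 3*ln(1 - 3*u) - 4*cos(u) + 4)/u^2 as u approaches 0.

-23/2

Substitution gives 0/0; apply L'Hôpital's rule 2 times.
After differentiating numerator and denominator 2 times the quotient is (4*cos(u) - 27/(3*u - 1)^2)/(2); at u = 0 this is -23/2.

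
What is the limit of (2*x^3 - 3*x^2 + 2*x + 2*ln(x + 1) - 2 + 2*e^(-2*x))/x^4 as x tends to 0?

5/6

Substitution gives 0/0 (the numerator vanishes to order 4).
Expand each term to order x^4: the coefficient of x^4 in 2·e^(-2x) is 4/3 and in 2·ln(1 + x) is -1/2.
Lower-order terms cancel with the polynomial part, so the numerator is (5/6)·x^4 + o(x^4), and the limit is (5/6)/(1) = 5/6.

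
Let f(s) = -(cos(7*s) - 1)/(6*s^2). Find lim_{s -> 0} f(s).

Direct substitution gives 0/0.
Apply L'Hôpital: lim (-7*sin(7*s))/(-12*s), still 0/0.
After 2 applications of L'Hôpital's rule the quotient is (-49*cos(7*s))/(-12); substituting s = 0 gives 49/12.

49/12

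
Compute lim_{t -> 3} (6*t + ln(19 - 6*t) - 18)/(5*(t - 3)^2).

-18/5

Direct substitution gives 0/0.
Apply L'Hôpital: lim (6 - 6/(19 - 6*t))/(10*t - 30), still 0/0.
After 2 applications of L'Hôpital's rule the quotient is (-36/(19 - 6*t)^2)/(10); substituting t = 3 gives -18/5.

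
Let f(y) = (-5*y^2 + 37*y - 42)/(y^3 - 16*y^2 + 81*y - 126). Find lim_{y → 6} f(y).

Direct substitution gives 0/0, so factor. Both numerator and denominator have (y - 6) as a factor.
After cancelling, the expression reduces to (7 - 5*y)/(y^2 - 10*y + 21).
Substituting y = 6 gives 23/3.

23/3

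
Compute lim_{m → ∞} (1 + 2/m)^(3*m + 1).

e^(6)

Write it as [(1 + 2/m)^m]^(3) · (1 + 2/m)^(1). The bracketed term tends to e^(2) and the second factor to 1, so the limit is e^(6).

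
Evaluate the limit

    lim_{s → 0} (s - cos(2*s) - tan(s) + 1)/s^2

2

Substitution gives 0/0 (the numerator vanishes to order 2).
Expand each term to order s^2: the coefficient of s^2 in −cos(2s) is 2 and in −tan(s) is 0.
Lower-order terms cancel with the polynomial part, so the numerator is (2)·s^2 + o(s^2), and the limit is (2)/(1) = 2.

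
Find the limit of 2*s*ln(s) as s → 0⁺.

This is a 0·(−∞) form. Rewrite as 2·ln(s) / s^(−1) and apply L'Hôpital:
the derivative quotient is 2·(1/s) / (−1·s^(−2)) = (-2/1)·s^1 → 0.

0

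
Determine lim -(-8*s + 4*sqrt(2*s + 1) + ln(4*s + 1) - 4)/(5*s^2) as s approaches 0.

Substitution gives 0/0; apply L'Hôpital's rule 2 times.
After differentiating numerator and denominator 2 times the quotient is (-16/(4*s + 1)^2 - 4/(2*s + 1)^(3/2))/(-10); at s = 0 this is 2.

2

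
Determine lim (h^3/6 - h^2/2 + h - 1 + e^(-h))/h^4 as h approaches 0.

Direct substitution gives 0/0.
Apply L'Hôpital: lim (h^2/2 - h + 1 - e^(-h))/(4*h^3), still 0/0.
Apply L'Hôpital: lim (h - 1 + e^(-h))/(12*h^2), still 0/0.
Apply L'Hôpital: lim (1 - e^(-h))/(24*h), still 0/0.
After 4 applications of L'Hôpital's rule the quotient is (e^(-h))/(24); substituting h = 0 gives 1/24.

1/24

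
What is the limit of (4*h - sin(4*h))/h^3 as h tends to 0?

Direct substitution gives 0/0.
Apply L'Hôpital: lim (4 - 4*cos(4*h))/(3*h^2), still 0/0.
Apply L'Hôpital: lim (16*sin(4*h))/(6*h), still 0/0.
After 3 applications of L'Hôpital's rule the quotient is (64*cos(4*h))/(6); substituting h = 0 gives 32/3.

32/3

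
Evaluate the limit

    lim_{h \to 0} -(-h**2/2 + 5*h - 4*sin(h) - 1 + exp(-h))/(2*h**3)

Substitution gives 0/0; apply L'Hôpital's rule 3 times.
After differentiating numerator and denominator 3 times the quotient is (4*cos(h) - e^(-h))/(-12); at h = 0 this is -1/4.

-1/4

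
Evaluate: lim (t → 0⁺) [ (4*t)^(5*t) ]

Base → 0⁺ and exponent → 0⁺: a 0^0 form.
Take logs: 5t·ln(4t). This is 0·(−∞); rewriting as ln(4t)/(1/(5t)) and applying L'Hôpital gives 0.
Hence the limit is e^0 = 1.

1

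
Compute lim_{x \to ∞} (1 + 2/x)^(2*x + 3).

Let L be the limit and take ln: ln L = lim (2x + 3)·ln(1 + 2/x) = lim (2x + 3)·(2/x + O(1/x²)) = 4.
Hence L = e^(4).

e^(4)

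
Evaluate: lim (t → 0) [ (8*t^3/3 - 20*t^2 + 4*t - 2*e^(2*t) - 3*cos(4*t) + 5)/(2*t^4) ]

-50/3

Substitution gives 0/0 (the numerator vanishes to order 4).
Expand each term to order t^4: the coefficient of t^4 in -2·e^(2t) is -4/3 and in -3·cos(4t) is -32.
Lower-order terms cancel with the polynomial part, so the numerator is (-100/3)·t^4 + o(t^4), and the limit is (-100/3)/(2) = -50/3.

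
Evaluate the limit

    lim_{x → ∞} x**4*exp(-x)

0

Write as x^4/e^{1x}, an ∞/∞ form.
Exponential growth dominates any polynomial, so repeated L'Hôpital (or the standard result) gives 0.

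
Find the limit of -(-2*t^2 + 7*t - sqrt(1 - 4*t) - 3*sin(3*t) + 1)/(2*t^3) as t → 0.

-35/4

Substitution gives 0/0 (the numerator vanishes to order 3).
Expand each term to order t^3: the coefficient of t^3 in −√(1 - 4t) is 4 and in -3·sin(3t) is 27/2.
Lower-order terms cancel with the polynomial part, so the numerator is (35/2)·t^3 + o(t^3), and the limit is (35/2)/(-2) = -35/4.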